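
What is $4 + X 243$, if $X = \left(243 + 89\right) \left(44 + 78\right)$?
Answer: $9842476$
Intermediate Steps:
$X = 40504$ ($X = 332 \cdot 122 = 40504$)
$4 + X 243 = 4 + 40504 \cdot 243 = 4 + 9842472 = 9842476$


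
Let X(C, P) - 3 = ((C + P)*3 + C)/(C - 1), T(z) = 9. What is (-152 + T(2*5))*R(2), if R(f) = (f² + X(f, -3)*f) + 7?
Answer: -2145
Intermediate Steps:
X(C, P) = 3 + (3*P + 4*C)/(-1 + C) (X(C, P) = 3 + ((C + P)*3 + C)/(C - 1) = 3 + ((3*C + 3*P) + C)/(-1 + C) = 3 + (3*P + 4*C)/(-1 + C))
R(f) = 7 + f² + f*(-12 + 7*f)/(-1 + f) (R(f) = (f² + ((-3 + 3*(-3) + 7*f)/(-1 + f))*f) + 7 = (f² + ((-3 - 9 + 7*f)/(-1 + f))*f) + 7 = (f² + ((-12 + 7*f)/(-1 + f))*f) + 7 = (f² + f*(-12 + 7*f)/(-1 + f)) + 7 = 7 + f² + f*(-12 + 7*f)/(-1 + f))
(-152 + T(2*5))*R(2) = (-152 + 9)*((-7 + 2³ - 5*2 + 6*2²)/(-1 + 2)) = -143*(-7 + 8 - 10 + 6*4)/1 = -143*(-7 + 8 - 10 + 24) = -143*15 = -2145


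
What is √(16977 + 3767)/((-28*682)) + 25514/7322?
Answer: 12757/3661 - √5186/9548 ≈ 3.4770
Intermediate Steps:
√(16977 + 3767)/((-28*682)) + 25514/7322 = √20744/((-1*19096)) + 25514*(1/7322) = (2*√5186)/(-19096) + 12757/3661 = (2*√5186)*(-1/19096) + 12757/3661 = -√5186/9548 + 12757/3661 = 12757/3661 - √5186/9548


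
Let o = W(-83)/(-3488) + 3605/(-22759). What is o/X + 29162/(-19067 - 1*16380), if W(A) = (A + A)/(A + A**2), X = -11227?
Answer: -1065582524368675521/1295259292513580768 ≈ -0.82268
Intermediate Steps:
W(A) = 2*A/(A + A**2) (W(A) = (2*A)/(A + A**2) = 2*A/(A + A**2))
o = -515521081/3254719072 (o = (2/(1 - 83))/(-3488) + 3605/(-22759) = (2/(-82))*(-1/3488) + 3605*(-1/22759) = (2*(-1/82))*(-1/3488) - 3605/22759 = -1/41*(-1/3488) - 3605/22759 = 1/143008 - 3605/22759 = -515521081/3254719072 ≈ -0.15839)
o/X + 29162/(-19067 - 1*16380) = -515521081/3254719072/(-11227) + 29162/(-19067 - 1*16380) = -515521081/3254719072*(-1/11227) + 29162/(-19067 - 16380) = 515521081/36540731021344 + 29162/(-35447) = 515521081/36540731021344 + 29162*(-1/35447) = 515521081/36540731021344 - 29162/35447 = -1065582524368675521/1295259292513580768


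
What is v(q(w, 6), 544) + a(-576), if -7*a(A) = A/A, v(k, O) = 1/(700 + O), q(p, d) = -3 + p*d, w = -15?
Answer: -1237/8708 ≈ -0.14205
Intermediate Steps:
q(p, d) = -3 + d*p
a(A) = -⅐ (a(A) = -A/(7*A) = -⅐*1 = -⅐)
v(q(w, 6), 544) + a(-576) = 1/(700 + 544) - ⅐ = 1/1244 - ⅐ = -1237/8708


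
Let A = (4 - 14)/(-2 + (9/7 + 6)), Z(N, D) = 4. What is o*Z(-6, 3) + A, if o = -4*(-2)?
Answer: 1114/37 ≈ 30.108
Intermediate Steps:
o = 8
A = -70/37 (A = -10/(-2 + (9*(⅐) + 6)) = -10/(-2 + (9/7 + 6)) = -10/(-2 + 51/7) = -10/37/7 = -10*7/37 = -70/37 ≈ -1.8919)
o*Z(-6, 3) + A = 8*4 - 70/37 = 32 - 70/37 = 1114/37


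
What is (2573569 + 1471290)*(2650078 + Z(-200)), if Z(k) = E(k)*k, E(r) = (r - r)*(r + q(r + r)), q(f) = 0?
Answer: 10719191849002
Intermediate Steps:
E(r) = 0 (E(r) = (r - r)*(r + 0) = 0*r = 0)
Z(k) = 0 (Z(k) = 0*k = 0)
(2573569 + 1471290)*(2650078 + Z(-200)) = (2573569 + 1471290)*(2650078 + 0) = 4044859*2650078 = 10719191849002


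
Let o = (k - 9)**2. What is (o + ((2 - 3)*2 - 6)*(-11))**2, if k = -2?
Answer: 43681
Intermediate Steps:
o = 121 (o = (-2 - 9)**2 = (-11)**2 = 121)
(o + ((2 - 3)*2 - 6)*(-11))**2 = (121 + ((2 - 3)*2 - 6)*(-11))**2 = (121 + (-1*2 - 6)*(-11))**2 = (121 + (-2 - 6)*(-11))**2 = (121 - 8*(-11))**2 = (121 + 88)**2 = 209**2 = 43681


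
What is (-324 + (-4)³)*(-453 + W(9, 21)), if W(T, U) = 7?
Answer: 173048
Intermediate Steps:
(-324 + (-4)³)*(-453 + W(9, 21)) = (-324 + (-4)³)*(-453 + 7) = (-324 - 64)*(-446) = -388*(-446) = 173048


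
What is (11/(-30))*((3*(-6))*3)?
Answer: 99/5 ≈ 19.800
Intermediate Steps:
(11/(-30))*((3*(-6))*3) = (11*(-1/30))*(-18*3) = -11/30*(-54) = 99/5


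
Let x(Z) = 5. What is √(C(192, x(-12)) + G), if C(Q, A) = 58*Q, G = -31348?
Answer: 2*I*√5053 ≈ 142.17*I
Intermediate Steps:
√(C(192, x(-12)) + G) = √(58*192 - 31348) = √(11136 - 31348) = √(-20212) = 2*I*√5053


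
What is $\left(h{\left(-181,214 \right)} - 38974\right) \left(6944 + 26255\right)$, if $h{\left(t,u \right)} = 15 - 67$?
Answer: $-1295624174$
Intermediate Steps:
$h{\left(t,u \right)} = -52$ ($h{\left(t,u \right)} = 15 - 67 = -52$)
$\left(h{\left(-181,214 \right)} - 38974\right) \left(6944 + 26255\right) = \left(-52 - 38974\right) \left(6944 + 26255\right) = \left(-39026\right) 33199 = -1295624174$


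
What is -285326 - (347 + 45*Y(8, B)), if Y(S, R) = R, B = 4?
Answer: -285853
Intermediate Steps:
-285326 - (347 + 45*Y(8, B)) = -285326 - (347 + 45*4) = -285326 - (347 + 180) = -285326 - 1*527 = -285326 - 527 = -285853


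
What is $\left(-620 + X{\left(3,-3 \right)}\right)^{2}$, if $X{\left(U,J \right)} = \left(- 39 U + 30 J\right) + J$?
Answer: $688900$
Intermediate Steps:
$X{\left(U,J \right)} = - 39 U + 31 J$
$\left(-620 + X{\left(3,-3 \right)}\right)^{2} = \left(-620 + \left(\left(-39\right) 3 + 31 \left(-3\right)\right)\right)^{2} = \left(-620 - 210\right)^{2} = \left(-830\right)^{2} = 688900$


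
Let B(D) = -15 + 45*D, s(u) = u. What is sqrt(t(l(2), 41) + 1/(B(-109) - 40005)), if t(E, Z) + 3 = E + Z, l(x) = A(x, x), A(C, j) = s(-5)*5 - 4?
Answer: 2*sqrt(181642557)/8985 ≈ 3.0000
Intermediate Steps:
A(C, j) = -29 (A(C, j) = -5*5 - 4 = -25 - 4 = -29)
l(x) = -29
t(E, Z) = -3 + E + Z (t(E, Z) = -3 + (E + Z) = -3 + E + Z)
sqrt(t(l(2), 41) + 1/(B(-109) - 40005)) = sqrt((-3 - 29 + 41) + 1/((-15 + 45*(-109)) - 40005)) = sqrt(9 + 1/((-15 - 4905) - 40005)) = sqrt(9 + 1/(-4920 - 40005)) = sqrt(9 + 1/(-44925)) = sqrt(9 - 1/44925) = sqrt(404324/44925) = 2*sqrt(181642557)/8985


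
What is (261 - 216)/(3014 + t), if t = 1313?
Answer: 45/4327 ≈ 0.010400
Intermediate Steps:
(261 - 216)/(3014 + t) = (261 - 216)/(3014 + 1313) = 45/4327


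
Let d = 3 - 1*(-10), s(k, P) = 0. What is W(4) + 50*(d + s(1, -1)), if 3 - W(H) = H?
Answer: 649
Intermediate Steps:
W(H) = 3 - H
d = 13 (d = 3 + 10 = 13)
W(4) + 50*(d + s(1, -1)) = (3 - 1*4) + 50*(13 + 0) = (3 - 4) + 50*13 = -1 + 650 = 649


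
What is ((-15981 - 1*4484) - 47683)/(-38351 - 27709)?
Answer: 1893/1835 ≈ 1.0316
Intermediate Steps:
((-15981 - 1*4484) - 47683)/(-38351 - 27709) = ((-15981 - 4484) - 47683)/(-66060) = (-20465 - 47683)*(-1/66060) = -68148*(-1/66060) = 1893/1835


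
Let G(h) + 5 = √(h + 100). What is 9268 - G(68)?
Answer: 9273 - 2*√42 ≈ 9260.0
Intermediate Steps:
G(h) = -5 + √(100 + h) (G(h) = -5 + √(h + 100) = -5 + √(100 + h))
9268 - G(68) = 9268 - (-5 + √(100 + 68)) = 9268 - (-5 + √168) = 9268 - (-5 + 2*√42) = 9268 + (5 - 2*√42) = 9273 - 2*√42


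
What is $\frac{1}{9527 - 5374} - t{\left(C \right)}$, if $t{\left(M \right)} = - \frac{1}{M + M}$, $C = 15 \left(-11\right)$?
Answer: $- \frac{3823}{1370490} \approx -0.0027895$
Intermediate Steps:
$C = -165$
$t{\left(M \right)} = - \frac{1}{2 M}$
$\frac{1}{9527 - 5374} - t{\left(C \right)} = \frac{1}{9527 - 5374} - - \frac{1}{2 \left(-165\right)} = \frac{1}{4153} - \left(- \frac{1}{2}\right) \left(- \frac{1}{165}\right) = \frac{1}{4153} - \frac{1}{330} = - \frac{3823}{1370490}$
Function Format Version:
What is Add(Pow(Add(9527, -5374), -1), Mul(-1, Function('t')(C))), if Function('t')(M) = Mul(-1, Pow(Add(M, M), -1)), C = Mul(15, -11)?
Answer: Rational(-3823, 1370490) ≈ -0.0027895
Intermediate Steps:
C = -165
Function('t')(M) = Mul(Rational(-1, 2), Pow(M, -1)) (Function('t')(M) = Mul(-1, Pow(Mul(2, M), -1)) = Mul(-1, Mul(Rational(1, 2), Pow(M, -1))) = Mul(Rational(-1, 2), Pow(M, -1)))
Add(Pow(Add(9527, -5374), -1), Mul(-1, Function('t')(C))) = Add(Pow(Add(9527, -5374), -1), Mul(-1, Mul(Rational(-1, 2), Pow(-165, -1)))) = Add(Pow(4153, -1), Mul(-1, Mul(Rational(-1, 2), Rational(-1, 165)))) = Add(Rational(1, 4153), Mul(-1, Rational(1, 330))) = Add(Rational(1, 4153), Rational(-1, 330)) = Rational(-3823, 1370490)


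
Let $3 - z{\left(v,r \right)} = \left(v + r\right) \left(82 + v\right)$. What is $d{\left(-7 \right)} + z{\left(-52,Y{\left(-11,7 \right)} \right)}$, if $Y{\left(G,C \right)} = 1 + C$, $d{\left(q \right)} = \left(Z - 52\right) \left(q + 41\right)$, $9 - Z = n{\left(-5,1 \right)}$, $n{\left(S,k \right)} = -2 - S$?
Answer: $-241$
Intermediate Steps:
$Z = 6$ ($Z = 9 - \left(-2 - -5\right) = 9 - \left(-2 + 5\right) = 9 - 3 = 6$)
$d{\left(q \right)} = -1886 - 46 q$ ($d{\left(q \right)} = \left(6 - 52\right) \left(q + 41\right) = - 46 \left(41 + q\right) = -1886 - 46 q$)
$z{\left(v,r \right)} = 3 - \left(82 + v\right) \left(r + v\right)$ ($z{\left(v,r \right)} = 3 - \left(v + r\right) \left(82 + v\right) = 3 - \left(r + v\right) \left(82 + v\right) = 3 - \left(82 + v\right) \left(r + v\right)$)
$d{\left(-7 \right)} + z{\left(-52,Y{\left(-11,7 \right)} \right)} = \left(-1886 - -322\right) - \left(-1563 + 82 \left(1 + 7\right) + \left(1 + 7\right) \left(-52\right)\right) = \left(-1886 + 322\right) - \left(-907 - 416\right) = -1564 + \left(3 - 2704 - 656 + 4264 + 416\right) = -1564 + 1323 = -241$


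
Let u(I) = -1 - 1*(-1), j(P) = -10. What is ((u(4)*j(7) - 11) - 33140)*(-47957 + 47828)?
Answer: 4276479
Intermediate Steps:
u(I) = 0 (u(I) = -1 + 1 = 0)
((u(4)*j(7) - 11) - 33140)*(-47957 + 47828) = ((0*(-10) - 11) - 33140)*(-47957 + 47828) = ((0 - 11) - 33140)*(-129) = (-11 - 33140)*(-129) = -33151*(-129) = 4276479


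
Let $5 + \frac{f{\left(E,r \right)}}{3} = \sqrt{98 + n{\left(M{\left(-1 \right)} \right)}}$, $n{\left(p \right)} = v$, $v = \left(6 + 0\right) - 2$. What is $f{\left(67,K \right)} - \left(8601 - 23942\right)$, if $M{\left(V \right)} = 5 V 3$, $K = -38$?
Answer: $15326 + 3 \sqrt{102} \approx 15356.0$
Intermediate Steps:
$M{\left(V \right)} = 15 V$
$v = 4$ ($v = 6 - 2 = 4$)
$n{\left(p \right)} = 4$
$f{\left(E,r \right)} = -15 + 3 \sqrt{102}$ ($f{\left(E,r \right)} = -15 + 3 \sqrt{98 + 4} = -15 + 3 \sqrt{102}$)
$f{\left(67,K \right)} - \left(8601 - 23942\right) = \left(-15 + 3 \sqrt{102}\right) - \left(8601 - 23942\right) = \left(-15 + 3 \sqrt{102}\right) - -15341 = \left(-15 + 3 \sqrt{102}\right) + 15341 = 15326 + 3 \sqrt{102}$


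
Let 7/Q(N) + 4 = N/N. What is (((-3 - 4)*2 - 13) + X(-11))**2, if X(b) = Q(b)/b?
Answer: 781456/1089 ≈ 717.59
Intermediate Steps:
Q(N) = -7/3 (Q(N) = 7/(-4 + N/N) = 7/(-4 + 1) = 7/(-3) = 7*(-1/3) = -7/3)
X(b) = -7/(3*b)
(((-3 - 4)*2 - 13) + X(-11))**2 = (((-3 - 4)*2 - 13) - 7/3/(-11))**2 = ((-7*2 - 13) - 7/3*(-1/11))**2 = ((-14 - 13) + 7/33)**2 = (-27 + 7/33)**2 = (-884/33)**2 = 781456/1089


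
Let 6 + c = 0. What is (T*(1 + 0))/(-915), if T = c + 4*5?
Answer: -14/915 ≈ -0.015301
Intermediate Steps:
c = -6 (c = -6 + 0 = -6)
T = 14 (T = -6 + 4*5 = -6 + 20 = 14)
(T*(1 + 0))/(-915) = (14*(1 + 0))/(-915) = (14*1)*(-1/915) = 14*(-1/915) = -14/915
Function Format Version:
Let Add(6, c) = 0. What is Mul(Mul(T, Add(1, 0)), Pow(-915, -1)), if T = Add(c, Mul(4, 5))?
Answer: Rational(-14, 915) ≈ -0.015301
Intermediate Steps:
c = -6 (c = Add(-6, 0) = -6)
T = 14 (T = Add(-6, Mul(4, 5)) = Add(-6, 20) = 14)
Mul(Mul(T, Add(1, 0)), Pow(-915, -1)) = Mul(Mul(14, Add(1, 0)), Pow(-915, -1)) = Mul(Mul(14, 1), Rational(-1, 915)) = Mul(14, Rational(-1, 915)) = Rational(-14, 915)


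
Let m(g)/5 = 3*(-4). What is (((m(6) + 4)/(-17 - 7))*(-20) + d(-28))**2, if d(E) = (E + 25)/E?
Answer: 15295921/7056 ≈ 2167.8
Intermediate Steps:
m(g) = -60 (m(g) = 5*(3*(-4)) = 5*(-12) = -60)
d(E) = (25 + E)/E
(((m(6) + 4)/(-17 - 7))*(-20) + d(-28))**2 = (((-60 + 4)/(-17 - 7))*(-20) + (25 - 28)/(-28))**2 = (-56/(-24)*(-20) - 1/28*(-3))**2 = (-56*(-1/24)*(-20) + 3/28)**2 = ((7/3)*(-20) + 3/28)**2 = (-140/3 + 3/28)**2 = (-3911/84)**2 = 15295921/7056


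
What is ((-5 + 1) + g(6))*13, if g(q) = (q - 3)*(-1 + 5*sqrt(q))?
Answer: -91 + 195*sqrt(6) ≈ 386.65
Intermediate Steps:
g(q) = (-1 + 5*sqrt(q))*(-3 + q) (g(q) = (-3 + q)*(-1 + 5*sqrt(q)) = (-1 + 5*sqrt(q))*(-3 + q))
((-5 + 1) + g(6))*13 = ((-5 + 1) + (3 - 1*6 - 15*sqrt(6) + 5*6**(3/2)))*13 = (-4 + (3 - 6 - 15*sqrt(6) + 5*(6*sqrt(6))))*13 = (-4 + (3 - 6 - 15*sqrt(6) + 30*sqrt(6)))*13 = (-4 + (-3 + 15*sqrt(6)))*13 = (-7 + 15*sqrt(6))*13 = -91 + 195*sqrt(6)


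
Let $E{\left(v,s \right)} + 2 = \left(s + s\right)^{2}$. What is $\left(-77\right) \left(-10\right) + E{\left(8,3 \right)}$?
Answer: $804$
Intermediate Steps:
$E{\left(v,s \right)} = -2 + 4 s^{2}$ ($E{\left(v,s \right)} = -2 + \left(s + s\right)^{2} = -2 + \left(2 s\right)^{2} = -2 + 4 s^{2}$)
$\left(-77\right) \left(-10\right) + E{\left(8,3 \right)} = \left(-77\right) \left(-10\right) - \left(2 - 4 \cdot 3^{2}\right) = 770 + \left(-2 + 4 \cdot 9\right) = 770 + \left(-2 + 36\right) = 770 + 34 = 804$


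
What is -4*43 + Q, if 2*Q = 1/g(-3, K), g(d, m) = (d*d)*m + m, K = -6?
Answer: -20641/120 ≈ -172.01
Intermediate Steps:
g(d, m) = m + m*d² (g(d, m) = d²*m + m = m*d² + m = m + m*d²)
Q = -1/120 (Q = 1/(2*((-6*(1 + (-3)²)))) = 1/(2*((-6*(1 + 9)))) = 1/(2*((-6*10))) = (½)/(-60) = (½)*(-1/60) = -1/120 ≈ -0.0083333)
-4*43 + Q = -4*43 - 1/120 = -172 - 1/120 = -20641/120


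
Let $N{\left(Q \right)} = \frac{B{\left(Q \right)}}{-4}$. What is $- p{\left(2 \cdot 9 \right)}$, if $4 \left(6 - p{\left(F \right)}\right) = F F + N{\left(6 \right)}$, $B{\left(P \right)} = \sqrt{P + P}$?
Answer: $75 - \frac{\sqrt{3}}{8} \approx 74.783$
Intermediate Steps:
$B{\left(P \right)} = \sqrt{2} \sqrt{P}$ ($B{\left(P \right)} = \sqrt{2 P} = \sqrt{2} \sqrt{P}$)
$N{\left(Q \right)} = - \frac{\sqrt{2} \sqrt{Q}}{4}$ ($N{\left(Q \right)} = \frac{\sqrt{2} \sqrt{Q}}{-4} = \sqrt{2} \sqrt{Q} \left(- \frac{1}{4}\right) = - \frac{\sqrt{2} \sqrt{Q}}{4}$)
$p{\left(F \right)} = 6 - \frac{F^{2}}{4} + \frac{\sqrt{3}}{8}$ ($p{\left(F \right)} = 6 - \frac{F F - \frac{\sqrt{2} \sqrt{6}}{4}}{4} = 6 - \frac{F^{2} - \frac{\sqrt{3}}{2}}{4} = 6 - \left(- \frac{\sqrt{3}}{8} + \frac{F^{2}}{4}\right) = 6 - \frac{F^{2}}{4} + \frac{\sqrt{3}}{8}$)
$- p{\left(2 \cdot 9 \right)} = - (6 - \frac{\left(2 \cdot 9\right)^{2}}{4} + \frac{\sqrt{3}}{8}) = - (6 - \frac{18^{2}}{4} + \frac{\sqrt{3}}{8}) = - (6 - 81 + \frac{\sqrt{3}}{8}) = - (-75 + \frac{\sqrt{3}}{8}) = 75 - \frac{\sqrt{3}}{8}$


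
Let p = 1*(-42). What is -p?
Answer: 42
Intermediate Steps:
p = -42
-p = -1*(-42) = 42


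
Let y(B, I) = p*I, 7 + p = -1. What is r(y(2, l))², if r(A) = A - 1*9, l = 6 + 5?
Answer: 9409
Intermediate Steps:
p = -8 (p = -7 - 1 = -8)
l = 11
y(B, I) = -8*I
r(A) = -9 + A (r(A) = A - 9 = -9 + A)
r(y(2, l))² = (-9 - 8*11)² = (-9 - 88)² = (-97)² = 9409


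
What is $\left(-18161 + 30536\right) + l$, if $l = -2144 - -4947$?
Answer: $15178$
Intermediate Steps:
$l = 2803$ ($l = -2144 + 4947 = 2803$)
$\left(-18161 + 30536\right) + l = \left(-18161 + 30536\right) + 2803 = 12375 + 2803 = 15178$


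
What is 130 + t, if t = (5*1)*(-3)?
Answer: 115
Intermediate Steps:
t = -15 (t = 5*(-3) = -15)
130 + t = 130 - 15 = 115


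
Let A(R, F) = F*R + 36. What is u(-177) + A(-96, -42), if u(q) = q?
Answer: 3891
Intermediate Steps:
A(R, F) = 36 + F*R
u(-177) + A(-96, -42) = -177 + (36 - 42*(-96)) = -177 + (36 + 4032) = -177 + 4068 = 3891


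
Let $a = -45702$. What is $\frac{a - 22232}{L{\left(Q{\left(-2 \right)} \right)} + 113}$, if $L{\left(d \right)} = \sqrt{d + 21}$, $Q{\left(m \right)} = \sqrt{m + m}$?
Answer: $- \frac{24465139354}{40627877} - \frac{3838271 i}{40627877} + \frac{216505658 \sqrt{21 + 2 i}}{40627877} + \frac{33967 i \sqrt{21 + 2 i}}{40627877} \approx -577.73 + 1.0709 i$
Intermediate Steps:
$Q{\left(m \right)} = \sqrt{2} \sqrt{m}$ ($Q{\left(m \right)} = \sqrt{2 m} = \sqrt{2} \sqrt{m}$)
$L{\left(d \right)} = \sqrt{21 + d}$
$\frac{a - 22232}{L{\left(Q{\left(-2 \right)} \right)} + 113} = \frac{-45702 - 22232}{\sqrt{21 + \sqrt{2} \sqrt{-2}} + 113} = - \frac{67934}{\sqrt{21 + \sqrt{2} i \sqrt{2}} + 113} = - \frac{67934}{\sqrt{21 + 2 i} + 113} = - \frac{67934}{113 + \sqrt{21 + 2 i}}$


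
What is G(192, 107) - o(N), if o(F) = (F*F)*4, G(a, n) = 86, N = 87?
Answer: -30190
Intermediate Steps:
o(F) = 4*F² (o(F) = F²*4 = 4*F²)
G(192, 107) - o(N) = 86 - 4*87² = 86 - 4*7569 = 86 - 1*30276 = 86 - 30276 = -30190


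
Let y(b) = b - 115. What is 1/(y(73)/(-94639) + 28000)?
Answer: 94639/2649892042 ≈ 3.5714e-5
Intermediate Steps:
y(b) = -115 + b
1/(y(73)/(-94639) + 28000) = 1/((-115 + 73)/(-94639) + 28000) = 1/(-42*(-1/94639) + 28000) = 1/(42/94639 + 28000) = 1/(2649892042/94639) = 94639/2649892042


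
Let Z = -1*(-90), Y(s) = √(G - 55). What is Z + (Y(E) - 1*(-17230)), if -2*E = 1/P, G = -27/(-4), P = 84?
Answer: 17320 + I*√193/2 ≈ 17320.0 + 6.9462*I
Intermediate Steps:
G = 27/4 (G = -27*(-¼) = 27/4 ≈ 6.7500)
E = -1/168 (E = -½/84 = -½*1/84 = -1/168 ≈ -0.0059524)
Y(s) = I*√193/2 (Y(s) = √(27/4 - 55) = √(-193/4) = I*√193/2)
Z = 90
Z + (Y(E) - 1*(-17230)) = 90 + (I*√193/2 - 1*(-17230)) = 90 + (I*√193/2 + 17230) = 90 + (17230 + I*√193/2) = 17320 + I*√193/2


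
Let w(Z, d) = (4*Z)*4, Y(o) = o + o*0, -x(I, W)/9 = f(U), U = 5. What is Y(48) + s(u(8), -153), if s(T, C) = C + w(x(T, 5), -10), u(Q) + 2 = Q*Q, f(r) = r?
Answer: -825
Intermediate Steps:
x(I, W) = -45 (x(I, W) = -9*5 = -45)
Y(o) = o (Y(o) = o + 0 = o)
w(Z, d) = 16*Z
u(Q) = -2 + Q**2 (u(Q) = -2 + Q*Q = -2 + Q**2)
s(T, C) = -720 + C (s(T, C) = C + 16*(-45) = C - 720 = -720 + C)
Y(48) + s(u(8), -153) = 48 + (-720 - 153) = 48 - 873 = -825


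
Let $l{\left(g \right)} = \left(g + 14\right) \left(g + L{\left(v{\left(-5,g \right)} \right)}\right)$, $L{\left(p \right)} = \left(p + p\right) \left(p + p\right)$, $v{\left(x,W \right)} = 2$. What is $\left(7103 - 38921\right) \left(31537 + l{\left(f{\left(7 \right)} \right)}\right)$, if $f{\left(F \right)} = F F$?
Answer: $-1133738976$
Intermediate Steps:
$L{\left(p \right)} = 4 p^{2}$ ($L{\left(p \right)} = 2 p 2 p = 4 p^{2}$)
$f{\left(F \right)} = F^{2}$
$l{\left(g \right)} = \left(14 + g\right) \left(16 + g\right)$ ($l{\left(g \right)} = \left(g + 14\right) \left(g + 4 \cdot 2^{2}\right) = \left(14 + g\right) \left(g + 4 \cdot 4\right) = \left(14 + g\right) \left(g + 16\right) = \left(14 + g\right) \left(16 + g\right)$)
$\left(7103 - 38921\right) \left(31537 + l{\left(f{\left(7 \right)} \right)}\right) = \left(7103 - 38921\right) \left(31537 + \left(224 + \left(7^{2}\right)^{2} + 30 \cdot 7^{2}\right)\right) = - 31818 \left(31537 + \left(224 + 49^{2} + 30 \cdot 49\right)\right) = - 31818 \left(31537 + \left(224 + 2401 + 1470\right)\right) = - 31818 \left(31537 + 4095\right) = \left(-31818\right) 35632 = -1133738976$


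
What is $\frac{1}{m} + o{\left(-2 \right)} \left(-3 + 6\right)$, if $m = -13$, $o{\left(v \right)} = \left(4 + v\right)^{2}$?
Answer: $\frac{155}{13} \approx 11.923$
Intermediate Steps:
$\frac{1}{m} + o{\left(-2 \right)} \left(-3 + 6\right) = \frac{1}{-13} + \left(4 - 2\right)^{2} \left(-3 + 6\right) = - \frac{1}{13} + 2^{2} \cdot 3 = - \frac{1}{13} + 4 \cdot 3 = - \frac{1}{13} + 12 = \frac{155}{13}$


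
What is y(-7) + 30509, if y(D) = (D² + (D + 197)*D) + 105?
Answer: 29333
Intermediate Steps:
y(D) = 105 + D² + D*(197 + D) (y(D) = (D² + (197 + D)*D) + 105 = (D² + D*(197 + D)) + 105 = 105 + D² + D*(197 + D))
y(-7) + 30509 = (105 + 2*(-7)² + 197*(-7)) + 30509 = (105 + 2*49 - 1379) + 30509 = (105 + 98 - 1379) + 30509 = -1176 + 30509 = 29333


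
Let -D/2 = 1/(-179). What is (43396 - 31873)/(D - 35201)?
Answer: -2062617/6300977 ≈ -0.32735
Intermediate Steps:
D = 2/179 (D = -2/(-179) = -2*(-1/179) = 2/179 ≈ 0.011173)
(43396 - 31873)/(D - 35201) = (43396 - 31873)/(2/179 - 35201) = 11523/(-6300977/179) = 11523*(-179/6300977) = -2062617/6300977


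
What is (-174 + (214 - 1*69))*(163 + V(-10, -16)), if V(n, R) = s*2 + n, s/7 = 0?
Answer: -4437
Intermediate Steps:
s = 0 (s = 7*0 = 0)
V(n, R) = n (V(n, R) = 0*2 + n = 0 + n = n)
(-174 + (214 - 1*69))*(163 + V(-10, -16)) = (-174 + (214 - 1*69))*(163 - 10) = (-174 + (214 - 69))*153 = (-174 + 145)*153 = -29*153 = -4437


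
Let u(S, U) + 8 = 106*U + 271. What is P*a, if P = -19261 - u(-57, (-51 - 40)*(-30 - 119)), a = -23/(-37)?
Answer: -33505894/37 ≈ -9.0557e+5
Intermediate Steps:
a = 23/37 (a = -23*(-1/37) = 23/37 ≈ 0.62162)
u(S, U) = 263 + 106*U (u(S, U) = -8 + (106*U + 271) = -8 + (271 + 106*U) = 263 + 106*U)
P = -1456778 (P = -19261 - (263 + 106*((-51 - 40)*(-30 - 119))) = -19261 - (263 + 106*(-91*(-149))) = -19261 - (263 + 106*13559) = -19261 - (263 + 1437254) = -19261 - 1*1437517 = -19261 - 1437517 = -1456778)
P*a = -1456778*23/37 = -33505894/37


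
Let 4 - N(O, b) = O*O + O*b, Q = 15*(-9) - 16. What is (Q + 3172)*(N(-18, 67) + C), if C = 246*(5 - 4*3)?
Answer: -2525556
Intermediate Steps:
Q = -151 (Q = -135 - 16 = -151)
C = -1722 (C = 246*(5 - 12) = 246*(-7) = -1722)
N(O, b) = 4 - O**2 - O*b (N(O, b) = 4 - (O*O + O*b) = 4 - (O**2 + O*b) = 4 + (-O**2 - O*b) = 4 - O**2 - O*b)
(Q + 3172)*(N(-18, 67) + C) = (-151 + 3172)*((4 - 1*(-18)**2 - 1*(-18)*67) - 1722) = 3021*((4 - 1*324 + 1206) - 1722) = 3021*((4 - 324 + 1206) - 1722) = 3021*(886 - 1722) = 3021*(-836) = -2525556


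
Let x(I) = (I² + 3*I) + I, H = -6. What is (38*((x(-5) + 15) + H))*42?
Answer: 22344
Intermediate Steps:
x(I) = I² + 4*I
(38*((x(-5) + 15) + H))*42 = (38*((-5*(4 - 5) + 15) - 6))*42 = (38*((-5*(-1) + 15) - 6))*42 = (38*((5 + 15) - 6))*42 = (38*(20 - 6))*42 = (38*14)*42 = 532*42 = 22344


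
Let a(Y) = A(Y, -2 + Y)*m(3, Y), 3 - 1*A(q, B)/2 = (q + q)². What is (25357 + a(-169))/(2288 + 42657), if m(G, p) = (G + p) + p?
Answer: 76566827/44945 ≈ 1703.6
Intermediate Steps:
m(G, p) = G + 2*p
A(q, B) = 6 - 8*q² (A(q, B) = 6 - 2*(q + q)² = 6 - 2*4*q² = 6 - 8*q²)
a(Y) = (3 + 2*Y)*(6 - 8*Y²) (a(Y) = (6 - 8*Y²)*(3 + 2*Y) = (3 + 2*Y)*(6 - 8*Y²))
(25357 + a(-169))/(2288 + 42657) = (25357 - 2*(-3 + 4*(-169)²)*(3 + 2*(-169)))/(2288 + 42657) = (25357 - 2*(-3 + 4*28561)*(3 - 338))/44945 = (25357 - 2*(-3 + 114244)*(-335))*(1/44945) = (25357 - 2*114241*(-335))*(1/44945) = (25357 + 76541470)*(1/44945) = 76566827*(1/44945) = 76566827/44945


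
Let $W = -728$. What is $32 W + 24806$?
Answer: $1510$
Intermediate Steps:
$32 W + 24806 = 32 \left(-728\right) + 24806 = -23296 + 24806 = 1510$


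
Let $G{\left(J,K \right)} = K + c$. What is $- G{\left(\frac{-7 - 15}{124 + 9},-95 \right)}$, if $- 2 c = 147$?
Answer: $\frac{337}{2} \approx 168.5$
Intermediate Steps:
$c = - \frac{147}{2}$ ($c = \left(- \frac{1}{2}\right) 147 = - \frac{147}{2} \approx -73.5$)
$G{\left(J,K \right)} = - \frac{147}{2} + K$ ($G{\left(J,K \right)} = K - \frac{147}{2} = - \frac{147}{2} + K$)
$- G{\left(\frac{-7 - 15}{124 + 9},-95 \right)} = - (- \frac{147}{2} - 95) = \left(-1\right) \left(- \frac{337}{2}\right) = \frac{337}{2}$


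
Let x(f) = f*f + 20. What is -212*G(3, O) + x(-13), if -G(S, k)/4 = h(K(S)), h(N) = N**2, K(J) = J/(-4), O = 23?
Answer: 666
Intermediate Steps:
K(J) = -J/4 (K(J) = J*(-1/4) = -J/4)
G(S, k) = -S**2/4 (G(S, k) = -4*S**2/16 = -S**2/4)
x(f) = 20 + f**2 (x(f) = f**2 + 20 = 20 + f**2)
-212*G(3, O) + x(-13) = -(-53)*3**2 + (20 + (-13)**2) = -(-53)*9 + (20 + 169) = -212*(-9/4) + 189 = 477 + 189 = 666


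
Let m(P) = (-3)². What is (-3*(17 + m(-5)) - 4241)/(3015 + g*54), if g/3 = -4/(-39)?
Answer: -56147/39411 ≈ -1.4247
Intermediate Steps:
g = 4/13 (g = 3*(-4/(-39)) = 3*(-4*(-1/39)) = 3*(4/39) = 4/13 ≈ 0.30769)
m(P) = 9
(-3*(17 + m(-5)) - 4241)/(3015 + g*54) = (-3*(17 + 9) - 4241)/(3015 + (4/13)*54) = (-3*26 - 4241)/(3015 + 216/13) = (-78 - 4241)/(39411/13) = -4319*13/39411 = -56147/39411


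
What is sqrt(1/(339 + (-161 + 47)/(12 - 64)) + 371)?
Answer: sqrt(29195942457)/8871 ≈ 19.261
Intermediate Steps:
sqrt(1/(339 + (-161 + 47)/(12 - 64)) + 371) = sqrt(1/(339 - 114/(-52)) + 371) = sqrt(1/(339 - 114*(-1/52)) + 371) = sqrt(1/(339 + 57/26) + 371) = sqrt(1/(8871/26) + 371) = sqrt(26/8871 + 371) = sqrt(3291167/8871) = sqrt(29195942457)/8871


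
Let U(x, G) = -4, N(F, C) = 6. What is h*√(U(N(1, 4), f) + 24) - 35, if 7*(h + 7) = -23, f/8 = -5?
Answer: -35 - 144*√5/7 ≈ -80.999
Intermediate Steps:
f = -40 (f = 8*(-5) = -40)
h = -72/7 (h = -7 + (⅐)*(-23) = -7 - 23/7 = -72/7 ≈ -10.286)
h*√(U(N(1, 4), f) + 24) - 35 = -72*√(-4 + 24)/7 - 35 = -144*√5/7 - 35 = -35 - 144*√5/7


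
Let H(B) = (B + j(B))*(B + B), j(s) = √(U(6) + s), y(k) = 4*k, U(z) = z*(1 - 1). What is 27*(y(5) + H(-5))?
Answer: 1890 - 270*I*√5 ≈ 1890.0 - 603.74*I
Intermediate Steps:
U(z) = 0 (U(z) = z*0 = 0)
j(s) = √s (j(s) = √(0 + s) = √s)
H(B) = 2*B*(B + √B) (H(B) = (B + √B)*(B + B) = (B + √B)*(2*B) = 2*B*(B + √B))
27*(y(5) + H(-5)) = 27*(4*5 + 2*(-5)*(-5 + √(-5))) = 27*(20 + 2*(-5)*(-5 + I*√5)) = 27*(20 + (50 - 10*I*√5)) = 27*(70 - 10*I*√5) = 1890 - 270*I*√5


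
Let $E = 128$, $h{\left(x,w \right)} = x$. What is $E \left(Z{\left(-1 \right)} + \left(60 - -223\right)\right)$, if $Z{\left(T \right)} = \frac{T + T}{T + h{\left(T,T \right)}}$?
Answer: $36352$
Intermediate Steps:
$Z{\left(T \right)} = 1$ ($Z{\left(T \right)} = \frac{T + T}{T + T} = \frac{2 T}{2 T} = 2 T \frac{1}{2 T} = 1$)
$E \left(Z{\left(-1 \right)} + \left(60 - -223\right)\right) = 128 \left(1 + \left(60 - -223\right)\right) = 128 \left(1 + \left(60 + 223\right)\right) = 128 \left(1 + 283\right) = 128 \cdot 284 = 36352$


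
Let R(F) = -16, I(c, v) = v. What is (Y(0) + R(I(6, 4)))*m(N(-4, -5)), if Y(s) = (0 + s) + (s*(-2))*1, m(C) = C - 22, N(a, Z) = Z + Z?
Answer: 512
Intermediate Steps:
N(a, Z) = 2*Z
m(C) = -22 + C
Y(s) = -s (Y(s) = s - 2*s*1 = s - 2*s = -s)
(Y(0) + R(I(6, 4)))*m(N(-4, -5)) = (-1*0 - 16)*(-22 + 2*(-5)) = (0 - 16)*(-22 - 10) = -16*(-32) = 512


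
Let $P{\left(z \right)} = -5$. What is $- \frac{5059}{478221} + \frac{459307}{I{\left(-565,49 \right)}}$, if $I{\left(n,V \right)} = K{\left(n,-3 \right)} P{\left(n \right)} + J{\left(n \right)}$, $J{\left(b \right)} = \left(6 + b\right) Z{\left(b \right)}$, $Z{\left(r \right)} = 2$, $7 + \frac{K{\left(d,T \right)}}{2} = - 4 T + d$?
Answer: $\frac{73209192803}{714462174} \approx 102.47$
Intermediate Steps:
$K{\left(d,T \right)} = -14 - 8 T + 2 d$ ($K{\left(d,T \right)} = -14 + 2 \left(- 4 T + d\right) = -14 + 2 \left(d - 4 T\right) = -14 - \left(- 2 d + 8 T\right) = -14 - 8 T + 2 d$)
$J{\left(b \right)} = 12 + 2 b$ ($J{\left(b \right)} = \left(6 + b\right) 2 = 12 + 2 b$)
$I{\left(n,V \right)} = -38 - 8 n$ ($I{\left(n,V \right)} = \left(-14 - -24 + 2 n\right) \left(-5\right) + \left(12 + 2 n\right) = \left(-14 + 24 + 2 n\right) \left(-5\right) + \left(12 + 2 n\right) = \left(10 + 2 n\right) \left(-5\right) + \left(12 + 2 n\right) = \left(-50 - 10 n\right) + \left(12 + 2 n\right) = -38 - 8 n$)
$- \frac{5059}{478221} + \frac{459307}{I{\left(-565,49 \right)}} = - \frac{5059}{478221} + \frac{459307}{-38 - -4520} = \left(-5059\right) \frac{1}{478221} + \frac{459307}{-38 + 4520} = - \frac{5059}{478221} + \frac{459307}{4482} = \frac{73209192803}{714462174}$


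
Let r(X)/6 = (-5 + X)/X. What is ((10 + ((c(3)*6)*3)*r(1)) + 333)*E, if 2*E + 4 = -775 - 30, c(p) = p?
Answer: 770977/2 ≈ 3.8549e+5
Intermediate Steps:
r(X) = 6*(-5 + X)/X (r(X) = 6*((-5 + X)/X) = 6*(-5 + X)/X)
E = -809/2 (E = -2 + (-775 - 30)/2 = -2 + (½)*(-805) = -2 - 805/2 = -809/2 ≈ -404.50)
((10 + ((c(3)*6)*3)*r(1)) + 333)*E = ((10 + ((3*6)*3)*(6 - 30/1)) + 333)*(-809/2) = ((10 + (18*3)*(6 - 30*1)) + 333)*(-809/2) = ((10 + 54*(6 - 30)) + 333)*(-809/2) = ((10 + 54*(-24)) + 333)*(-809/2) = ((10 - 1296) + 333)*(-809/2) = (-1286 + 333)*(-809/2) = -953*(-809/2) = 770977/2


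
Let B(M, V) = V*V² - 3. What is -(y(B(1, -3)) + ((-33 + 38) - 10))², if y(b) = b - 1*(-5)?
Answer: -900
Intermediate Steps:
B(M, V) = -3 + V³ (B(M, V) = V³ - 3 = -3 + V³)
y(b) = 5 + b (y(b) = b + 5 = 5 + b)
-(y(B(1, -3)) + ((-33 + 38) - 10))² = -((5 + (-3 + (-3)³)) + ((-33 + 38) - 10))² = -((5 + (-3 - 27)) + (5 - 10))² = -((5 - 30) - 5)² = -(-25 - 5)² = -1*(-30)² = -1*900 = -900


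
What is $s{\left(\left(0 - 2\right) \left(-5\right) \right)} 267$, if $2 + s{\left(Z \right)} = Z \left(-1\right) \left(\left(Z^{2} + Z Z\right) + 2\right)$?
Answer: $-539874$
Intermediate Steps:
$s{\left(Z \right)} = -2 - Z \left(2 + 2 Z^{2}\right)$ ($s{\left(Z \right)} = -2 + Z \left(-1\right) \left(\left(Z^{2} + Z Z\right) + 2\right) = -2 + - Z \left(\left(Z^{2} + Z^{2}\right) + 2\right) = -2 + - Z \left(2 Z^{2} + 2\right) = -2 + - Z \left(2 + 2 Z^{2}\right) = -2 - Z \left(2 + 2 Z^{2}\right)$)
$s{\left(\left(0 - 2\right) \left(-5\right) \right)} 267 = \left(-2 - 2 \left(0 - 2\right) \left(-5\right) - 2 \left(\left(0 - 2\right) \left(-5\right)\right)^{3}\right) 267 = \left(-2 - 2 \left(\left(-2\right) \left(-5\right)\right) - 2 \left(\left(-2\right) \left(-5\right)\right)^{3}\right) 267 = \left(-2 - 20 - 2 \cdot 10^{3}\right) 267 = \left(-2 - 20 - 2000\right) 267 = \left(-2022\right) 267 = -539874$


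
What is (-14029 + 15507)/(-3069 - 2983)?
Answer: -739/3026 ≈ -0.24422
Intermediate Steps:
(-14029 + 15507)/(-3069 - 2983) = 1478/(-6052) = 1478*(-1/6052) = -739/3026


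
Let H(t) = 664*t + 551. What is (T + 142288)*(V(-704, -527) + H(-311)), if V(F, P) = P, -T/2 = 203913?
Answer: 54828286240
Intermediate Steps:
T = -407826 (T = -2*203913 = -407826)
H(t) = 551 + 664*t
(T + 142288)*(V(-704, -527) + H(-311)) = (-407826 + 142288)*(-527 + (551 + 664*(-311))) = -265538*(-527 + (551 - 206504)) = -265538*(-527 - 205953) = -265538*(-206480) = 54828286240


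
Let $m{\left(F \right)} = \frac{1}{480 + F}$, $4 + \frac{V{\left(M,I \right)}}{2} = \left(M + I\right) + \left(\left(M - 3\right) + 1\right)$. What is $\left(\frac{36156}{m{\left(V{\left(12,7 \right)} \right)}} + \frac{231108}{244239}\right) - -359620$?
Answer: $\frac{1589369086936}{81413} \approx 1.9522 \cdot 10^{7}$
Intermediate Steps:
$V{\left(M,I \right)} = -12 + 2 I + 4 M$ ($V{\left(M,I \right)} = -8 + 2 \left(\left(M + I\right) + \left(\left(M - 3\right) + 1\right)\right) = -8 + 2 \left(\left(I + M\right) + \left(\left(M - 3\right) + 1\right)\right) = -8 + 2 \left(\left(I + M\right) + \left(\left(-3 + M\right) + 1\right)\right) = -8 + 2 \left(\left(I + M\right) + \left(-2 + M\right)\right) = -8 + 2 \left(-2 + I + 2 M\right) = -8 + \left(-4 + 2 I + 4 M\right) = -12 + 2 I + 4 M$)
$\left(\frac{36156}{m{\left(V{\left(12,7 \right)} \right)}} + \frac{231108}{244239}\right) - -359620 = \left(\frac{36156}{\frac{1}{480 + \left(-12 + 2 \cdot 7 + 4 \cdot 12\right)}} + \frac{231108}{244239}\right) - -359620 = \left(\frac{36156}{\frac{1}{480 + \left(-12 + 14 + 48\right)}} + 231108 \cdot \frac{1}{244239}\right) + 359620 = \left(\frac{36156}{\frac{1}{480 + 50}} + \frac{77036}{81413}\right) + 359620 = \left(\frac{36156}{\frac{1}{530}} + \frac{77036}{81413}\right) + 359620 = \left(36156 \frac{1}{\frac{1}{530}} + \frac{77036}{81413}\right) + 359620 = \left(36156 \cdot 530 + \frac{77036}{81413}\right) + 359620 = \left(19162680 + \frac{77036}{81413}\right) + 359620 = \frac{1560091343876}{81413} + 359620 = \frac{1589369086936}{81413}$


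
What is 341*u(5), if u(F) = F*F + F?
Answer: 10230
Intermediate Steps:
u(F) = F + F**2 (u(F) = F**2 + F = F + F**2)
341*u(5) = 341*(5*(1 + 5)) = 341*(5*6) = 341*30 = 10230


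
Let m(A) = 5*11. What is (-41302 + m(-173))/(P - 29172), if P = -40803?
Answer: 4583/7775 ≈ 0.58945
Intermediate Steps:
m(A) = 55
(-41302 + m(-173))/(P - 29172) = (-41302 + 55)/(-40803 - 29172) = -41247/(-69975) = -41247*(-1/69975) = 4583/7775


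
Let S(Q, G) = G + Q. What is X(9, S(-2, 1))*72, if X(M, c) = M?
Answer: 648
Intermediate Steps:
X(9, S(-2, 1))*72 = 9*72 = 648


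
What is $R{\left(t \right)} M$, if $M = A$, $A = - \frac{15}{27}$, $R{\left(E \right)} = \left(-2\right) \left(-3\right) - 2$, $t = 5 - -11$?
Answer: $- \frac{20}{9} \approx -2.2222$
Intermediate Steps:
$t = 16$ ($t = 5 + 11 = 16$)
$R{\left(E \right)} = 4$ ($R{\left(E \right)} = 6 - 2 = 4$)
$A = - \frac{5}{9}$ ($A = \left(-15\right) \frac{1}{27} = - \frac{5}{9} \approx -0.55556$)
$M = - \frac{5}{9} \approx -0.55556$
$R{\left(t \right)} M = 4 \left(- \frac{5}{9}\right) = - \frac{20}{9}$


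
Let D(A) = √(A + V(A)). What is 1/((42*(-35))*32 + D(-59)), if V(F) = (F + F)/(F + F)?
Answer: -23520/1106380829 - I*√58/2212761658 ≈ -2.1259e-5 - 3.4418e-9*I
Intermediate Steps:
V(F) = 1 (V(F) = (2*F)/((2*F)) = (2*F)*(1/(2*F)) = 1)
D(A) = √(1 + A) (D(A) = √(A + 1) = √(1 + A))
1/((42*(-35))*32 + D(-59)) = 1/((42*(-35))*32 + √(1 - 59)) = 1/(-1470*32 + √(-58)) = 1/(-47040 + I*√58)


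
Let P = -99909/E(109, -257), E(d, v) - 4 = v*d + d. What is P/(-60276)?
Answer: -11101/186855600 ≈ -5.9410e-5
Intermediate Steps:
E(d, v) = 4 + d + d*v (E(d, v) = 4 + (v*d + d) = 4 + (d*v + d) = 4 + (d + d*v) = 4 + d + d*v)
P = 11101/3100 (P = -99909/(4 + 109 + 109*(-257)) = -99909/(4 + 109 - 28013) = -99909/(-27900) = -99909*(-1/27900) = 11101/3100 ≈ 3.5810)
P/(-60276) = (11101/3100)/(-60276) = (11101/3100)*(-1/60276) = -11101/186855600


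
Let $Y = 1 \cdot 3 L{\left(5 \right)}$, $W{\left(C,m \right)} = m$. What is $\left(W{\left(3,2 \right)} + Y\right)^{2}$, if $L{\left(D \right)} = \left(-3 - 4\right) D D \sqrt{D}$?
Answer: $1378129 - 2100 \sqrt{5} \approx 1.3734 \cdot 10^{6}$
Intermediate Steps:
$L{\left(D \right)} = - 7 D^{\frac{5}{2}}$ ($L{\left(D \right)} = - 7 D D \sqrt{D} = - 7 D^{2} \sqrt{D} = - 7 D^{\frac{5}{2}}$)
$Y = - 525 \sqrt{5}$ ($Y = 1 \cdot 3 \left(- 7 \cdot 5^{\frac{5}{2}}\right) = 3 \left(- 7 \cdot 25 \sqrt{5}\right) = 3 \left(- 175 \sqrt{5}\right) = - 525 \sqrt{5} \approx -1173.9$)
$\left(W{\left(3,2 \right)} + Y\right)^{2} = \left(2 - 525 \sqrt{5}\right)^{2}$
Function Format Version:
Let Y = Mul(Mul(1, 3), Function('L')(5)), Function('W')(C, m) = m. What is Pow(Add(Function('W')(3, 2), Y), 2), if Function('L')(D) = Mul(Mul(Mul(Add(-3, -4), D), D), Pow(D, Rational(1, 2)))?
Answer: Add(1378129, Mul(-2100, Pow(5, Rational(1, 2)))) ≈ 1.3734e+6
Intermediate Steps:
Function('L')(D) = Mul(-7, Pow(D, Rational(5, 2))) (Function('L')(D) = Mul(Mul(Mul(-7, D), D), Pow(D, Rational(1, 2))) = Mul(Mul(-7, Pow(D, 2)), Pow(D, Rational(1, 2))) = Mul(-7, Pow(D, Rational(5, 2))))
Y = Mul(-525, Pow(5, Rational(1, 2))) (Y = Mul(Mul(1, 3), Mul(-7, Pow(5, Rational(5, 2)))) = Mul(3, Mul(-7, Mul(25, Pow(5, Rational(1, 2))))) = Mul(3, Mul(-175, Pow(5, Rational(1, 2)))) = Mul(-525, Pow(5, Rational(1, 2))) ≈ -1173.9)
Pow(Add(Function('W')(3, 2), Y), 2) = Pow(Add(2, Mul(-525, Pow(5, Rational(1, 2)))), 2)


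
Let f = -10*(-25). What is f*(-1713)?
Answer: -428250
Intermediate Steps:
f = 250
f*(-1713) = 250*(-1713) = -428250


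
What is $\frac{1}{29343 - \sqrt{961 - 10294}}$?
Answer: $\frac{9781}{287006994} + \frac{i \sqrt{1037}}{287006994} \approx 3.4079 \cdot 10^{-5} + 1.122 \cdot 10^{-7} i$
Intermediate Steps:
$\frac{1}{29343 - \sqrt{961 - 10294}} = \frac{1}{29343 - \sqrt{-9333}} = \frac{1}{29343 - 3 i \sqrt{1037}}$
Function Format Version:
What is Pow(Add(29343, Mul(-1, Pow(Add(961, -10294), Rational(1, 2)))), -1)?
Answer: Add(Rational(9781, 287006994), Mul(Rational(1, 287006994), I, Pow(1037, Rational(1, 2)))) ≈ Add(3.4079e-5, Mul(1.1220e-7, I))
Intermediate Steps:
Pow(Add(29343, Mul(-1, Pow(Add(961, -10294), Rational(1, 2)))), -1) = Pow(Add(29343, Mul(-1, Pow(-9333, Rational(1, 2)))), -1) = Pow(Add(29343, Mul(-1, Mul(3, I, Pow(1037, Rational(1, 2))))), -1) = Pow(Add(29343, Mul(-3, I, Pow(1037, Rational(1, 2)))), -1)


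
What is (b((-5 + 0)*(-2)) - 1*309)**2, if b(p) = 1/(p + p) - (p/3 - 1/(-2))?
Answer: 352200289/3600 ≈ 97833.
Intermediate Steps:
b(p) = -1/2 + 1/(2*p) - p/3 (b(p) = 1/(2*p) - (p*(1/3) - 1*(-1/2)) = 1/(2*p) - (p/3 + 1/2) = 1/(2*p) - (1/2 + p/3) = 1/(2*p) + (-1/2 - p/3) = -1/2 + 1/(2*p) - p/3)
(b((-5 + 0)*(-2)) - 1*309)**2 = ((3 - (-5 + 0)*(-2)*(3 + 2*((-5 + 0)*(-2))))/(6*(((-5 + 0)*(-2)))) - 1*309)**2 = ((3 - (-5*(-2))*(3 + 2*(-5*(-2))))/(6*((-5*(-2)))) - 309)**2 = ((1/6)*(3 - 1*10*(3 + 2*10))/10 - 309)**2 = ((1/6)*(1/10)*(3 - 1*10*(3 + 20)) - 309)**2 = ((1/6)*(1/10)*(3 - 1*10*23) - 309)**2 = ((1/6)*(1/10)*(3 - 230) - 309)**2 = ((1/6)*(1/10)*(-227) - 309)**2 = (-227/60 - 309)**2 = (-18767/60)**2 = 352200289/3600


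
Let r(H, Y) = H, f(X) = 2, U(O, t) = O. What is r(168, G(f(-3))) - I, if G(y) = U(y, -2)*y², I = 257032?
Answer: -256864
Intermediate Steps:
G(y) = y³ (G(y) = y*y² = y³)
r(168, G(f(-3))) - I = 168 - 1*257032 = 168 - 257032 = -256864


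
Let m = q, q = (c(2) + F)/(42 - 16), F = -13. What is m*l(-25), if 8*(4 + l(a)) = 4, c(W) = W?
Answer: 77/52 ≈ 1.4808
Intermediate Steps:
l(a) = -7/2 (l(a) = -4 + (1/8)*4 = -4 + 1/2 = -7/2)
q = -11/26 (q = (2 - 13)/(42 - 16) = -11/26 ≈ -0.42308)
m = -11/26 ≈ -0.42308
m*l(-25) = -11/26*(-7/2) = 77/52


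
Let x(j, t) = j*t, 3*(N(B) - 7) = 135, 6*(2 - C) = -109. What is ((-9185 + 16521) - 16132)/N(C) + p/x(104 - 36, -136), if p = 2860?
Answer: -5093383/30056 ≈ -169.46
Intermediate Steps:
C = 121/6 (C = 2 - 1/6*(-109) = 2 + 109/6 = 121/6 ≈ 20.167)
N(B) = 52 (N(B) = 7 + (1/3)*135 = 7 + 45 = 52)
((-9185 + 16521) - 16132)/N(C) + p/x(104 - 36, -136) = ((-9185 + 16521) - 16132)/52 + 2860/(((104 - 36)*(-136))) = (7336 - 16132)*(1/52) + 2860/((68*(-136))) = -8796*1/52 + 2860/(-9248) = -2199/13 + 2860*(-1/9248) = -2199/13 - 715/2312 = -5093383/30056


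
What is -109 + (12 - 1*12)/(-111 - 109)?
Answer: -109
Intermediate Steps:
-109 + (12 - 1*12)/(-111 - 109) = -109 + (12 - 12)/(-220) = -109 - 1/220*0 = -109 + 0 = -109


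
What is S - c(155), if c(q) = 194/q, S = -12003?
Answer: -1860659/155 ≈ -12004.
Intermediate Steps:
S - c(155) = -12003 - 194/155 = -1860659/155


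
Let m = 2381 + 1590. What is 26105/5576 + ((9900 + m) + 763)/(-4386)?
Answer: 322523/239768 ≈ 1.3451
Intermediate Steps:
m = 3971
26105/5576 + ((9900 + m) + 763)/(-4386) = 26105/5576 + ((9900 + 3971) + 763)/(-4386) = 26105*(1/5576) + (13871 + 763)*(-1/4386) = 26105/5576 + 14634*(-1/4386) = 26105/5576 - 2439/731 = 322523/239768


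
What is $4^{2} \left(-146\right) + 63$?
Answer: $-2273$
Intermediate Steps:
$4^{2} \left(-146\right) + 63 = 16 \left(-146\right) + 63 = -2336 + 63 = -2273$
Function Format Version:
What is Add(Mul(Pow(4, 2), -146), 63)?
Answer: -2273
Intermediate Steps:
Add(Mul(Pow(4, 2), -146), 63) = Add(Mul(16, -146), 63) = Add(-2336, 63) = -2273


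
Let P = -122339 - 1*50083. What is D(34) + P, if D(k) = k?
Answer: -172388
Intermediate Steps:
P = -172422 (P = -122339 - 50083 = -172422)
D(34) + P = 34 - 172422 = -172388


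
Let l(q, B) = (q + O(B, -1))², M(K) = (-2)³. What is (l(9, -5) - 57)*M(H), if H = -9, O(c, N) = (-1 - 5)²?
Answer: -15744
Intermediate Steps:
O(c, N) = 36 (O(c, N) = (-6)² = 36)
M(K) = -8
l(q, B) = (36 + q)² (l(q, B) = (q + 36)² = (36 + q)²)
(l(9, -5) - 57)*M(H) = ((36 + 9)² - 57)*(-8) = (45² - 57)*(-8) = (2025 - 57)*(-8) = 1968*(-8) = -15744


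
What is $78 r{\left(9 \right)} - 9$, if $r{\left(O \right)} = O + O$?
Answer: $1395$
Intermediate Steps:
$r{\left(O \right)} = 2 O$
$78 r{\left(9 \right)} - 9 = 78 \cdot 2 \cdot 9 - 9 = 78 \cdot 18 - 9 = 1404 - 9 = 1395$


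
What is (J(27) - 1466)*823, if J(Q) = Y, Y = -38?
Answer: -1237792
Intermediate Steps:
J(Q) = -38
(J(27) - 1466)*823 = (-38 - 1466)*823 = -1504*823 = -1237792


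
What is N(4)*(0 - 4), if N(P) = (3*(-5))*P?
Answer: 240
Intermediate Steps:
N(P) = -15*P
N(4)*(0 - 4) = (-15*4)*(0 - 4) = -60*(-4) = 240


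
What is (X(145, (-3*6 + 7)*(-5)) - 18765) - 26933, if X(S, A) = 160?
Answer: -45538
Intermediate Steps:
(X(145, (-3*6 + 7)*(-5)) - 18765) - 26933 = (160 - 18765) - 26933 = -18605 - 26933 = -45538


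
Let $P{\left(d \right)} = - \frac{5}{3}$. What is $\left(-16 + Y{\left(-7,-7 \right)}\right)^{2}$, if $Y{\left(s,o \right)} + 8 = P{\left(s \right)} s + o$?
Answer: $\frac{3364}{9} \approx 373.78$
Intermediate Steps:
$P{\left(d \right)} = - \frac{5}{3}$ ($P{\left(d \right)} = \left(-5\right) \frac{1}{3} = - \frac{5}{3}$)
$Y{\left(s,o \right)} = -8 + o - \frac{5 s}{3}$ ($Y{\left(s,o \right)} = -8 + \left(- \frac{5 s}{3} + o\right) = -8 + \left(o - \frac{5 s}{3}\right) = -8 + o - \frac{5 s}{3}$)
$\left(-16 + Y{\left(-7,-7 \right)}\right)^{2} = \left(-16 - \frac{10}{3}\right)^{2} = \left(- \frac{58}{3}\right)^{2} = \frac{3364}{9}$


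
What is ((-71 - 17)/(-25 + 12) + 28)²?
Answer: 204304/169 ≈ 1208.9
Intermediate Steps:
((-71 - 17)/(-25 + 12) + 28)² = (-88/(-13) + 28)² = (-88*(-1/13) + 28)² = (88/13 + 28)² = (452/13)² = 204304/169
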